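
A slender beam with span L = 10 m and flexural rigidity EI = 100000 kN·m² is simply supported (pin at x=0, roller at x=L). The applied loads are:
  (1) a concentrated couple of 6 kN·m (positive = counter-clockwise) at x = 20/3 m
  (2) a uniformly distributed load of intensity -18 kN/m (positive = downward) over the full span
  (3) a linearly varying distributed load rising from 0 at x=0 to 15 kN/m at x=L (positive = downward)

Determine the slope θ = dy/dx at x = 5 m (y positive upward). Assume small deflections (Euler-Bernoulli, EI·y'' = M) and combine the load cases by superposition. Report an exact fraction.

θ(5) = -167/960000 rad

Load 1 — applied couple M₀=6 kN·m at a=20/3 m (b=L-a=10/3):
  θ_1 = (M₀x²/(2L)+C₁)/EI  [x≤a] with C₁=M₀(3b²-L²)/(6L)=-20/3 = (6·5²/(2·10)+(-20/3))/100000 = 1/120000 rad
Load 2 — uniform load w=-18 kN/m over full span:
  θ_2 = -w(L³-6Lx²+4x³)/(24EI) = -(-18)·(10³-6·10·5²+4·5³)/(24·100000) = 0 rad
Load 3 — triangular load w₀=15 kN/m (0→w₀ over full span):
  θ_3 = -w₀(7L⁴-30L²x²+15x⁴)/(360LEI) = -15·(7·10⁴-30·10²·5²+15·5⁴)/(360·10·100000) = -7/38400 rad
Superposition: θ = Σ θ_i = -167/960000 rad ≈ -0.000174 rad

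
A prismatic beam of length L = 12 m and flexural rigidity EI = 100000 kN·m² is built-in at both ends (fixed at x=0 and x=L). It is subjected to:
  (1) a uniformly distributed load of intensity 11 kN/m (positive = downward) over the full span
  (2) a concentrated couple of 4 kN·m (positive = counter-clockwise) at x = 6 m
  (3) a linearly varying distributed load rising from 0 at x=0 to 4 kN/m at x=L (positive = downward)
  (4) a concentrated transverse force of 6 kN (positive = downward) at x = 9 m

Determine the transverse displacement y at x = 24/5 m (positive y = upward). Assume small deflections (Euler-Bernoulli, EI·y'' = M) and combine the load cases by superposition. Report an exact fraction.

y(24/5) = -2605023/390625000 m

Load 1 — uniform load w=11 kN/m over full span:
  y_1 = -wx²(L-x)²/(24EI) = -11·(24/5)²·(12-(24/5))²/(24·100000) = -10692/1953125 m
Load 2 — applied couple M₀=4 kN·m at a=6 m (b=L-a=6):
  y_2 = (R_Ax³/6 - M_Ax²/2)/EI  [x≤a] with R_A=1/2, M_A=1 = ((1/2)·(24/5)³/6 - 1·(24/5)²/2)/100000 = -9/390625 m
Load 3 — triangular load w₀=4 kN/m (0→w₀ over full span):
  y_3 = -w₀x²(L-x)²(x+2L)/(120LEI) = -4·(24/5)²·(12-(24/5))²·((24/5)+2·12)/(120·12·100000) = -46656/48828125 m
Load 4 — point force P=6 kN at a=9 m (b=L-a=3):
  y_4 = -Pb²x²(3aL-(3a+b)x)/(6L³EI)  [x≤a] = -6·3²·(24/5)²·(3·9·12-(3·9+3)·(24/5))/(6·12³·100000) = -27/125000 m
Superposition: y = Σ y_i = -2605023/390625000 m ≈ -0.006669 m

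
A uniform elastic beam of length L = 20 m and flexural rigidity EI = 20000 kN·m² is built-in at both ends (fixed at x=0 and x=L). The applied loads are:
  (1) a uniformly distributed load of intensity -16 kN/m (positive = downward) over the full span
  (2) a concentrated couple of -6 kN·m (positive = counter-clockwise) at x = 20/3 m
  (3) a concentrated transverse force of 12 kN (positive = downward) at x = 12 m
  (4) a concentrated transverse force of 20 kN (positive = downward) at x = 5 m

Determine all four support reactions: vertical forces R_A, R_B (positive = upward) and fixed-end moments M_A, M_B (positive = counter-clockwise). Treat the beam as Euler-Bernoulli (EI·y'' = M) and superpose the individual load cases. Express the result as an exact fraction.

Load 1 — uniform load w=-16 kN/m over full span:
  R_A = wL/2 = (-16)·20/2 = -160 kN
  M_A = wL²/12 = (-16)·20²/12 = -1600/3 kN·m
  R_B = wL/2 = (-16)·20/2 = -160 kN
  M_B = -wL²/12 = -(-16)·20²/12 = 1600/3 kN·m
Load 2 — applied couple M₀=-6 kN·m at a=20/3 m (b=L-a=40/3):
  R_A = 6M₀ab/L³ = 6·(-6)·(20/3)·(40/3)/20³ = -2/5 kN
  M_A = M₀b(2a-b)/L² = (-6)·(40/3)·(2·(20/3)-(40/3))/20² = 0 kN·m
  R_B = -6M₀ab/L³ = -6·(-6)·(20/3)·(40/3)/20³ = 2/5 kN
  M_B = M₀a(2b-a)/L² = (-6)·(20/3)·(2·(40/3)-(20/3))/20² = -2 kN·m
Load 3 — point force P=12 kN at a=12 m (b=L-a=8):
  R_A = Pb²(3a+b)/L³ = 12·8²·(3·12+8)/20³ = 528/125 kN
  M_A = Pab²/L² = 12·12·8²/20² = 576/25 kN·m
  R_B = Pa²(a+3b)/L³ = 12·12²·(12+3·8)/20³ = 972/125 kN
  M_B = -Pa²b/L² = -12·12²·8/20² = -864/25 kN·m
Load 4 — point force P=20 kN at a=5 m (b=L-a=15):
  R_A = Pb²(3a+b)/L³ = 20·15²·(3·5+15)/20³ = 135/8 kN
  M_A = Pab²/L² = 20·5·15²/20² = 225/4 kN·m
  R_B = Pa²(a+3b)/L³ = 20·5²·(5+3·15)/20³ = 25/8 kN
  M_B = -Pa²b/L² = -20·5²·15/20² = -75/4 kN·m
Superposition: R_A = -139301/1000 kN, M_A = -136213/300 kN·m, R_B = -148699/1000 kN, M_B = 143407/300 kN·m

R_A = -139301/1000 kN, M_A = -136213/300 kN·m, R_B = -148699/1000 kN, M_B = 143407/300 kN·m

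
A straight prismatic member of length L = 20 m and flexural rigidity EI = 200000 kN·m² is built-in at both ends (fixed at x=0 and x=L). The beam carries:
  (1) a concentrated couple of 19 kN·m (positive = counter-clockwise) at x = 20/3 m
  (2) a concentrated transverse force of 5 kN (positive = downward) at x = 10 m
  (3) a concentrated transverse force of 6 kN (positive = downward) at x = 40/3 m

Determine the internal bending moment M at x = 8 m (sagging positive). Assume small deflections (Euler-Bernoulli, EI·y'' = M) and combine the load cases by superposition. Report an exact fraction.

M(8) = 197/90 kN·m

Load 1 — applied couple M₀=19 kN·m at a=20/3 m (b=L-a=40/3):
  M_1 = R_Ax - M_A - M₀  [x>a] with R_A=19/15, M_A=0 = (19/15)·8 - 0 - 19 = -133/15 kN·m
Load 2 — point force P=5 kN at a=10 m (b=L-a=10):
  M_2 = Pb²(3a+b)x/L³ - Pab²/L²  [x≤a] = 5·10²·(3·10+10)·8/20³ - 5·10·10²/20² = 15/2 kN·m
Load 3 — point force P=6 kN at a=40/3 m (b=L-a=20/3):
  M_3 = Pb²(3a+b)x/L³ - Pab²/L²  [x≤a] = 6·(20/3)²·(3·(40/3)+(20/3))·8/20³ - 6·(40/3)·(20/3)²/20² = 32/9 kN·m
Superposition: M = Σ M_i = 197/90 kN·m ≈ 2.188889 kN·m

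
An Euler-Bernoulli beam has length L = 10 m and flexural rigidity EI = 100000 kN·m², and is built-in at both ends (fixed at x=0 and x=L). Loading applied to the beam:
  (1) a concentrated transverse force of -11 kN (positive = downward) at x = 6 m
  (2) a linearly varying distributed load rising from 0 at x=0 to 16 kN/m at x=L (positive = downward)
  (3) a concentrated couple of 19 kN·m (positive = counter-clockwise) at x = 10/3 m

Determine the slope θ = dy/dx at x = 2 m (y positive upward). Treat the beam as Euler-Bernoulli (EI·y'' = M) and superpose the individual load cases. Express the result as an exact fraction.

θ(2) = -3871/9375000 rad

Load 1 — point force P=-11 kN at a=6 m (b=L-a=4):
  θ_1 = -Pb²x(2aL-(3a+b)x)/(2L³EI)  [x≤a] = -(-11)·4²·2·(2·6·10-(3·6+4)·2)/(2·10³·100000) = 209/1562500 rad
Load 2 — triangular load w₀=16 kN/m (0→w₀ over full span):
  θ_2 = -w₀(2x(L-x)(L-2x)(x+2L)+x²(L-x)²)/(120LEI) = -16·(2·2·(10-2)·(10-2·2)·(2+2·10)+2²·(10-2)²)/(120·10·100000) = -28/46875 rad
Load 3 — applied couple M₀=19 kN·m at a=10/3 m (b=L-a=20/3):
  θ_3 = (R_Ax²/2 - M_Ax)/EI  [x≤a] with R_A=38/15, M_A=0 = ((38/15)·2²/2 - 0·2)/100000 = 19/375000 rad
Superposition: θ = Σ θ_i = -3871/9375000 rad ≈ -0.000413 rad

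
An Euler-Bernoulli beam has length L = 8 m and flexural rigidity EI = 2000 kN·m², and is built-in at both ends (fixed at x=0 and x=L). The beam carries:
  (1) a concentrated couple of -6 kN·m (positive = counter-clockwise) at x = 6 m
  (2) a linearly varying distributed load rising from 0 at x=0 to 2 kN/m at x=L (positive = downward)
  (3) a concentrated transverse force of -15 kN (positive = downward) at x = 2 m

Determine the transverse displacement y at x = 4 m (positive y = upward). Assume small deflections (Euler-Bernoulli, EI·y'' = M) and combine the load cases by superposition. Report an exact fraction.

y(4) = 23/3000 m

Load 1 — applied couple M₀=-6 kN·m at a=6 m (b=L-a=2):
  y_1 = (R_Ax³/6 - M_Ax²/2)/EI  [x≤a] with R_A=-27/32, M_A=-15/8 = ((-27/32)·4³/6 - (-15/8)·4²/2)/2000 = 3/1000 m
Load 2 — triangular load w₀=2 kN/m (0→w₀ over full span):
  y_2 = -w₀x²(L-x)²(x+2L)/(120LEI) = -2·4²·(8-4)²·(4+2·8)/(120·8·2000) = -2/375 m
Load 3 — point force P=-15 kN at a=2 m (b=L-a=6):
  y_3 = -Pa²(L-x)²(3bL-(3b+a)(L-x))/(6L³EI)  [x>a] = -(-15)·2²·(8-4)²·(3·6·8-(3·6+2)·(8-4))/(6·8³·2000) = 1/100 m
Superposition: y = Σ y_i = 23/3000 m ≈ 0.007667 m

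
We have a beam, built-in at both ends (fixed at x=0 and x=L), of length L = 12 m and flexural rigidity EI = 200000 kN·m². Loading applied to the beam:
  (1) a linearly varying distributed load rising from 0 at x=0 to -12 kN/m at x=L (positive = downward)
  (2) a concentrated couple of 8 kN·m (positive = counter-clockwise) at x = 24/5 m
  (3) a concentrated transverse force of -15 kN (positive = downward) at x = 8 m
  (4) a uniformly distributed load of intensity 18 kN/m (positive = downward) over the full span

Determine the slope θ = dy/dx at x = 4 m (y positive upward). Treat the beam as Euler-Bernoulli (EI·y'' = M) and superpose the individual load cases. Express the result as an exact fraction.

Load 1 — triangular load w₀=-12 kN/m (0→w₀ over full span):
  θ_1 = -w₀(2x(L-x)(L-2x)(x+2L)+x²(L-x)²)/(120LEI) = -(-12)·(2·4·(12-4)·(12-2·4)·(4+2·12)+4²·(12-4)²)/(120·12·200000) = 16/46875 rad
Load 2 — applied couple M₀=8 kN·m at a=24/5 m (b=L-a=36/5):
  θ_2 = (R_Ax²/2 - M_Ax)/EI  [x≤a] with R_A=24/25, M_A=24/25 = ((24/25)·4²/2 - (24/25)·4)/200000 = 3/156250 rad
Load 3 — point force P=-15 kN at a=8 m (b=L-a=4):
  θ_3 = -Pb²x(2aL-(3a+b)x)/(2L³EI)  [x≤a] = -(-15)·4²·4·(2·8·12-(3·8+4)·4)/(2·12³·200000) = 1/9000 rad
Load 4 — uniform load w=18 kN/m over full span:
  θ_4 = -wx(L-x)(L-2x)/(12EI) = -18·4·(12-4)·(12-2·4)/(12·200000) = -3/3125 rad
Superposition: θ = Σ θ_i = -2747/5625000 rad ≈ -0.000488 rad

θ(4) = -2747/5625000 rad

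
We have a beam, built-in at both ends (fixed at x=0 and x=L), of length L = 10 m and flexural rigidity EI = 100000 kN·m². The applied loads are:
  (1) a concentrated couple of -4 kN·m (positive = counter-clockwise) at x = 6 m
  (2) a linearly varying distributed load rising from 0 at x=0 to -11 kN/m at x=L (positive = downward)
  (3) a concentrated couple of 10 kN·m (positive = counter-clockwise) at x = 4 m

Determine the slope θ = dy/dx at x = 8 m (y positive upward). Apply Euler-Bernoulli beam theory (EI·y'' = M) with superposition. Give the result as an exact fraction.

Load 1 — applied couple M₀=-4 kN·m at a=6 m (b=L-a=4):
  θ_1 = (R_Ax²/2 - M_Ax - M₀(x-a))/EI  [x>a] with R_A=-72/125, M_A=-32/25 = ((-72/125)·8²/2 - (-32/25)·8 - (-4)·(8-6))/100000 = -3/1562500 rad
Load 2 — triangular load w₀=-11 kN/m (0→w₀ over full span):
  θ_2 = -w₀(2x(L-x)(L-2x)(x+2L)+x²(L-x)²)/(120LEI) = -(-11)·(2·8·(10-8)·(10-2·8)·(8+2·10)+8²·(10-8)²)/(120·10·100000) = -22/46875 rad
Load 3 — applied couple M₀=10 kN·m at a=4 m (b=L-a=6):
  θ_3 = (R_Ax²/2 - M_Ax - M₀(x-a))/EI  [x>a] with R_A=36/25, M_A=6/5 = ((36/25)·8²/2 - (6/5)·8 - 10·(8-4))/100000 = -11/312500 rad
Superposition: θ = Σ θ_i = -1187/2343750 rad ≈ -0.000506 rad

θ(8) = -1187/2343750 rad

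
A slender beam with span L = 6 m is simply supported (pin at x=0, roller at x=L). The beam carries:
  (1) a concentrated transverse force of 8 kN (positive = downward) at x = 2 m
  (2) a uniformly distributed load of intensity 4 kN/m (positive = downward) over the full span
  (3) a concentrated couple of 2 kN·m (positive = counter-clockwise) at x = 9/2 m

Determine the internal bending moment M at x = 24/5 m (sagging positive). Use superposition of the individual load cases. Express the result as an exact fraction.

M(24/5) = 358/25 kN·m

Load 1 — point force P=8 kN at a=2 m (b=L-a=4):
  M_1 = Pa(L-x)/L  [x>a] = 8·2·(6-(24/5))/6 = 16/5 kN·m
Load 2 — uniform load w=4 kN/m over full span:
  M_2 = wx(L-x)/2 = 4·(24/5)·(6-(24/5))/2 = 288/25 kN·m
Load 3 — applied couple M₀=2 kN·m at a=9/2 m (b=L-a=3/2):
  M_3 = M₀x/L - M₀  [x>a] = 2·(24/5)/6 - 2 = -2/5 kN·m
Superposition: M = Σ M_i = 358/25 kN·m ≈ 14.320000 kN·m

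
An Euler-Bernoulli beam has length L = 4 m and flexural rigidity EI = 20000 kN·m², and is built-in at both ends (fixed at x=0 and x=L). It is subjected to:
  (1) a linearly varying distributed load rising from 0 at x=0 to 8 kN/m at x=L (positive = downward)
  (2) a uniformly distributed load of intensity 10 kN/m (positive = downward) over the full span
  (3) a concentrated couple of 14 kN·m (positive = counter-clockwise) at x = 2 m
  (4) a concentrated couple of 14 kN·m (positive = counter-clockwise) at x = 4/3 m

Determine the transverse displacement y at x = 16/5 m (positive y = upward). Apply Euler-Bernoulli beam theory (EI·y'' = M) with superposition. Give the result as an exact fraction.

Load 1 — triangular load w₀=8 kN/m (0→w₀ over full span):
  y_1 = -w₀x²(L-x)²(x+2L)/(120LEI) = -8·(16/5)²·(4-(16/5))²·((16/5)+2·4)/(120·4·20000) = -1792/29296875 m
Load 2 — uniform load w=10 kN/m over full span:
  y_2 = -wx²(L-x)²/(24EI) = -10·(16/5)²·(4-(16/5))²/(24·20000) = -32/234375 m
Load 3 — applied couple M₀=14 kN·m at a=2 m (b=L-a=2):
  y_3 = (R_Ax³/6 - M_Ax²/2 - M₀(x-a)²/2)/EI  [x>a] with R_A=21/4, M_A=7/2 = ((21/4)·(16/5)³/6 - (7/2)·(16/5)²/2 - 14·((16/5)-2)²/2)/20000 = 21/625000 m
Load 4 — applied couple M₀=14 kN·m at a=4/3 m (b=L-a=8/3):
  y_4 = (R_Ax³/6 - M_Ax²/2 - M₀(x-a)²/2)/EI  [x>a] with R_A=14/3, M_A=0 = ((14/3)·(16/5)³/6 - 0·(16/5)²/2 - 14·((16/5)-(4/3))²/2)/20000 = 77/1406250 m
Superposition: y = Σ y_i = -76883/703125000 m ≈ -0.000109 m

y(16/5) = -76883/703125000 m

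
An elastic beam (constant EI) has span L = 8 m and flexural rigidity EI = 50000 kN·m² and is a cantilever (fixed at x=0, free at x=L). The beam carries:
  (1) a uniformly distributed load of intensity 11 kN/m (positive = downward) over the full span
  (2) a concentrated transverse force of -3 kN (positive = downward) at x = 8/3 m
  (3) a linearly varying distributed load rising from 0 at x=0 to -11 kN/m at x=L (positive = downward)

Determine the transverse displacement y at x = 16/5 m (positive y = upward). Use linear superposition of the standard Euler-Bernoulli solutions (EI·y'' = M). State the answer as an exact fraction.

Load 1 — uniform load w=11 kN/m over full span:
  y_1 = -wx²(x²-4Lx+6L²)/(24EI) = -11·(16/5)²·((16/5)²-4·8·(16/5)+6·8²)/(24·50000) = -53504/1953125 m
Load 2 — point force P=-3 kN at a=8/3 m (b=L-a=16/3):
  y_2 = -Pa²(3x-a)/(6EI)  [x>a] = -(-3)·(8/3)²·(3·(16/5)-(8/3))/(6·50000) = 208/421875 m
Load 3 — triangular load w₀=-11 kN/m (0→w₀ over full span):
  y_3 = (w₀Lx³/12-w₀L²x²/6-w₀x⁵/(120L))/EI = ((-11)·8·(16/5)³/12-(-11)·8²·(16/5)²/6-(-11)·(16/5)⁵/(120·8))/50000 = 2827264/146484375 m
Superposition: y = Σ y_i = -10019824/1318359375 m ≈ -0.007600 m

y(16/5) = -10019824/1318359375 m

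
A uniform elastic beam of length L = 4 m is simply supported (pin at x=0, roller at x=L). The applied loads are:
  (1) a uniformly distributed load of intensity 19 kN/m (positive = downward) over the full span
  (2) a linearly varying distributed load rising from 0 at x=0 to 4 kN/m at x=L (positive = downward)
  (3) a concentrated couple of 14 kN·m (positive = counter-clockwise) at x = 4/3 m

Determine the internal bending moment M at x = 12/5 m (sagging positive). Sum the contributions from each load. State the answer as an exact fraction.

Load 1 — uniform load w=19 kN/m over full span:
  M_1 = wx(L-x)/2 = 19·(12/5)·(4-(12/5))/2 = 912/25 kN·m
Load 2 — triangular load w₀=4 kN/m (0→w₀ over full span):
  M_2 = w₀Lx/6 - w₀x³/(6L) = 4·4·(12/5)/6 - 4·(12/5)³/(6·4) = 512/125 kN·m
Load 3 — applied couple M₀=14 kN·m at a=4/3 m (b=L-a=8/3):
  M_3 = M₀x/L - M₀  [x>a] = 14·(12/5)/4 - 14 = -28/5 kN·m
Superposition: M = Σ M_i = 4372/125 kN·m ≈ 34.976000 kN·m

M(12/5) = 4372/125 kN·m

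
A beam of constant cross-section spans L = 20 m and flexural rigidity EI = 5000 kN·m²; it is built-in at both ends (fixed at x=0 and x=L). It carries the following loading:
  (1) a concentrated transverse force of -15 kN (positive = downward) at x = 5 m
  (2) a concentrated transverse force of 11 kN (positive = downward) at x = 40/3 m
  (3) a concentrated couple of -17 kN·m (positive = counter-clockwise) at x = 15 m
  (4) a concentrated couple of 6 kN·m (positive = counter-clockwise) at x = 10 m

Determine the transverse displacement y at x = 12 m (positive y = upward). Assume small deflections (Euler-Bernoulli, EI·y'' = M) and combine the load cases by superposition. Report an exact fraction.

Load 1 — point force P=-15 kN at a=5 m (b=L-a=15):
  y_1 = -Pa²(L-x)²(3bL-(3b+a)(L-x))/(6L³EI)  [x>a] = -(-15)·5²·(20-12)²·(3·15·20-(3·15+5)·(20-12))/(6·20³·5000) = 1/20 m
Load 2 — point force P=11 kN at a=40/3 m (b=L-a=20/3):
  y_2 = -Pb²x²(3aL-(3a+b)x)/(6L³EI)  [x≤a] = -11·(20/3)²·12²·(3·(40/3)·20-(3·(40/3)+(20/3))·12)/(6·20³·5000) = -44/625 m
Load 3 — applied couple M₀=-17 kN·m at a=15 m (b=L-a=5):
  y_3 = (R_Ax³/6 - M_Ax²/2)/EI  [x≤a] with R_A=-153/160, M_A=-85/16 = ((-153/160)·12³/6 - (-85/16)·12²/2)/5000 = 1071/50000 m
Load 4 — applied couple M₀=6 kN·m at a=10 m (b=L-a=10):
  y_4 = (R_Ax³/6 - M_Ax²/2 - M₀(x-a)²/2)/EI  [x>a] with R_A=9/20, M_A=3/2 = ((9/20)·12³/6 - (3/2)·12²/2 - 6·(12-10)²/2)/5000 = 6/3125 m
Superposition: y = Σ y_i = 147/50000 m ≈ 0.002940 m

y(12) = 147/50000 m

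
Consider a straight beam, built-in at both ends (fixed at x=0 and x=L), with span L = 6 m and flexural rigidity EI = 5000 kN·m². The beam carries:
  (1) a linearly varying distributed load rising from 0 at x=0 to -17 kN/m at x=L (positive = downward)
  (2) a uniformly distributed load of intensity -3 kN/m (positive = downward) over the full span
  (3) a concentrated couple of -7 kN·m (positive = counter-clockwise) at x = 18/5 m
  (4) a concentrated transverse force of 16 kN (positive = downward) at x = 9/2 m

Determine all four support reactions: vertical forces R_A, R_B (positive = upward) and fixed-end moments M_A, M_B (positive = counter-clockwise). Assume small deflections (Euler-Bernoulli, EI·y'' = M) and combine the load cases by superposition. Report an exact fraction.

Load 1 — triangular load w₀=-17 kN/m (0→w₀ over full span):
  R_A = 3w₀L/20 = 3·(-17)·6/20 = -153/10 kN
  M_A = w₀L²/30 = (-17)·6²/30 = -102/5 kN·m
  R_B = 7w₀L/20 = 7·(-17)·6/20 = -357/10 kN
  M_B = -w₀L²/20 = -(-17)·6²/20 = 153/5 kN·m
Load 2 — uniform load w=-3 kN/m over full span:
  R_A = wL/2 = (-3)·6/2 = -9 kN
  M_A = wL²/12 = (-3)·6²/12 = -9 kN·m
  R_B = wL/2 = (-3)·6/2 = -9 kN
  M_B = -wL²/12 = -(-3)·6²/12 = 9 kN·m
Load 3 — applied couple M₀=-7 kN·m at a=18/5 m (b=L-a=12/5):
  R_A = 6M₀ab/L³ = 6·(-7)·(18/5)·(12/5)/6³ = -42/25 kN
  M_A = M₀b(2a-b)/L² = (-7)·(12/5)·(2·(18/5)-(12/5))/6² = -56/25 kN·m
  R_B = -6M₀ab/L³ = -6·(-7)·(18/5)·(12/5)/6³ = 42/25 kN
  M_B = M₀a(2b-a)/L² = (-7)·(18/5)·(2·(12/5)-(18/5))/6² = -21/25 kN·m
Load 4 — point force P=16 kN at a=9/2 m (b=L-a=3/2):
  R_A = Pb²(3a+b)/L³ = 16·(3/2)²·(3·(9/2)+(3/2))/6³ = 5/2 kN
  M_A = Pab²/L² = 16·(9/2)·(3/2)²/6² = 9/2 kN·m
  R_B = Pa²(a+3b)/L³ = 16·(9/2)²·((9/2)+3·(3/2))/6³ = 27/2 kN
  M_B = -Pa²b/L² = -16·(9/2)²·(3/2)/6² = -27/2 kN·m
Superposition: R_A = -587/25 kN, M_A = -1357/50 kN·m, R_B = -738/25 kN, M_B = 1263/50 kN·m

R_A = -587/25 kN, M_A = -1357/50 kN·m, R_B = -738/25 kN, M_B = 1263/50 kN·m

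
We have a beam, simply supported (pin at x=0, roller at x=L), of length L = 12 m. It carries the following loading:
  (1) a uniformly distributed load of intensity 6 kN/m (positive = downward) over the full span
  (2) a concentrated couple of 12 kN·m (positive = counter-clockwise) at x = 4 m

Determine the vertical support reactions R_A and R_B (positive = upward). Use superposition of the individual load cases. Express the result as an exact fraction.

Load 1 — uniform load w=6 kN/m over full span:
  R_A = wL/2 = 6·12/2 = 36 kN
  R_B = wL/2 = 6·12/2 = 36 kN
Load 2 — applied couple M₀=12 kN·m at a=4 m (b=L-a=8):
  R_A = M₀/L = 12/12 = 1 kN
  R_B = -M₀/L = -12/12 = -1 kN
Superposition: R_A = 37 kN, R_B = 35 kN

R_A = 37 kN, R_B = 35 kN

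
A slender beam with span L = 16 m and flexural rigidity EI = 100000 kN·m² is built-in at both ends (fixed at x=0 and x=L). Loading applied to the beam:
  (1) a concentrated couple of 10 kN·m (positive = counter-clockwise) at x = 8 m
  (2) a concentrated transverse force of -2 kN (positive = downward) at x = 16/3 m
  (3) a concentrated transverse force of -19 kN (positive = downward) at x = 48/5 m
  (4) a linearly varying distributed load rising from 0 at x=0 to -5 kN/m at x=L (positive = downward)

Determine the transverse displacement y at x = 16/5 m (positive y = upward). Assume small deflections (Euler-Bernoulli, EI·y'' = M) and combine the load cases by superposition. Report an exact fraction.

Load 1 — applied couple M₀=10 kN·m at a=8 m (b=L-a=8):
  y_1 = (R_Ax³/6 - M_Ax²/2)/EI  [x≤a] with R_A=15/16, M_A=5/2 = ((15/16)·(16/5)³/6 - (5/2)·(16/5)²/2)/100000 = -6/78125 m
Load 2 — point force P=-2 kN at a=16/3 m (b=L-a=32/3):
  y_2 = -Pb²x²(3aL-(3a+b)x)/(6L³EI)  [x≤a] = -(-2)·(32/3)²·(16/5)²·(3·(16/3)·16-(3·(16/3)+(32/3))·(16/5))/(6·16³·100000) = 1024/6328125 m
Load 3 — point force P=-19 kN at a=48/5 m (b=L-a=32/5):
  y_3 = -Pb²x²(3aL-(3a+b)x)/(6L³EI)  [x≤a] = -(-19)·(32/5)²·(16/5)²·(3·(48/5)·16-(3·(48/5)+(32/5))·(16/5))/(6·16³·100000) = 165376/146484375 m
Load 4 — triangular load w₀=-5 kN/m (0→w₀ over full span):
  y_4 = -w₀x²(L-x)²(x+2L)/(120LEI) = -(-5)·(16/5)²·(16-(16/5))²·((16/5)+2·16)/(120·16·100000) = 45056/29296875 m
Superposition: y = Σ y_i = 10883962/3955078125 m ≈ 0.002752 m

y(16/5) = 10883962/3955078125 m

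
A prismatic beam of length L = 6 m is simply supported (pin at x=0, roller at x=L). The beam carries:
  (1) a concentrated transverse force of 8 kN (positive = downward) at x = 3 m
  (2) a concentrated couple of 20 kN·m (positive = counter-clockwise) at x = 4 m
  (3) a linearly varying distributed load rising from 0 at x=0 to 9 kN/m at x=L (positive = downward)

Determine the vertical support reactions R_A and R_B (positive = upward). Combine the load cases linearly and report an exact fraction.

Load 1 — point force P=8 kN at a=3 m (b=L-a=3):
  R_A = Pb/L = 8·3/6 = 4 kN
  R_B = Pa/L = 8·3/6 = 4 kN
Load 2 — applied couple M₀=20 kN·m at a=4 m (b=L-a=2):
  R_A = M₀/L = 20/6 = 10/3 kN
  R_B = -M₀/L = -20/6 = -10/3 kN
Load 3 — triangular load w₀=9 kN/m (0→w₀ over full span):
  R_A = w₀L/6 = 9·6/6 = 9 kN
  R_B = w₀L/3 = 9·6/3 = 18 kN
Superposition: R_A = 49/3 kN, R_B = 56/3 kN

R_A = 49/3 kN, R_B = 56/3 kN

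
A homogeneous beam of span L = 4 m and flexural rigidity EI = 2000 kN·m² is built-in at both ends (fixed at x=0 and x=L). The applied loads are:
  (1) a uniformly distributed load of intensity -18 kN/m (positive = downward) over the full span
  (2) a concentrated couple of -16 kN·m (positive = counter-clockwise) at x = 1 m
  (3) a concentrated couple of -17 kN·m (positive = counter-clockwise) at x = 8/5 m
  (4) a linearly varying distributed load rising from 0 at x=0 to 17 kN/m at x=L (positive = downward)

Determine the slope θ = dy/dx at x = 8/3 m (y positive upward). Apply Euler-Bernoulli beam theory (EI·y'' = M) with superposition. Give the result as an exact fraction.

Load 1 — uniform load w=-18 kN/m over full span:
  θ_1 = -wx(L-x)(L-2x)/(12EI) = -(-18)·(8/3)·(4-(8/3))·(4-2·(8/3))/(12·2000) = -4/1125 rad
Load 2 — applied couple M₀=-16 kN·m at a=1 m (b=L-a=3):
  θ_2 = (R_Ax²/2 - M_Ax - M₀(x-a))/EI  [x>a] with R_A=-9/2, M_A=3 = ((-9/2)·(8/3)²/2 - 3·(8/3) - (-16)·((8/3)-1))/2000 = 1/750 rad
Load 3 — applied couple M₀=-17 kN·m at a=8/5 m (b=L-a=12/5):
  θ_3 = (R_Ax²/2 - M_Ax - M₀(x-a))/EI  [x>a] with R_A=-153/25, M_A=-51/25 = ((-153/25)·(8/3)²/2 - (-51/25)·(8/3) - (-17)·((8/3)-(8/5)))/2000 = 17/18750 rad
Load 4 — triangular load w₀=17 kN/m (0→w₀ over full span):
  θ_4 = -w₀(2x(L-x)(L-2x)(x+2L)+x²(L-x)²)/(120LEI) = -17·(2·(8/3)·(4-(8/3))·(4-2·(8/3))·((8/3)+2·4)+(8/3)²·(4-(8/3))²)/(120·4·2000) = 238/151875 rad
Superposition: θ = Σ θ_i = 191/759375 rad ≈ 0.000252 rad

θ(8/3) = 191/759375 rad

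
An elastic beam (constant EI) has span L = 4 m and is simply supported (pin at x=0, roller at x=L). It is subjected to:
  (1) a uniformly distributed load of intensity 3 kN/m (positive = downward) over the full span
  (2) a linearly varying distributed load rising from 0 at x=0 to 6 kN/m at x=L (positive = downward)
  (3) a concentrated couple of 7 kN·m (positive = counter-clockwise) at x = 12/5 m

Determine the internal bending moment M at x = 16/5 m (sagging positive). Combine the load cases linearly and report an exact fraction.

M(16/5) = 881/125 kN·m

Load 1 — uniform load w=3 kN/m over full span:
  M_1 = wx(L-x)/2 = 3·(16/5)·(4-(16/5))/2 = 96/25 kN·m
Load 2 — triangular load w₀=6 kN/m (0→w₀ over full span):
  M_2 = w₀Lx/6 - w₀x³/(6L) = 6·4·(16/5)/6 - 6·(16/5)³/(6·4) = 576/125 kN·m
Load 3 — applied couple M₀=7 kN·m at a=12/5 m (b=L-a=8/5):
  M_3 = M₀x/L - M₀  [x>a] = 7·(16/5)/4 - 7 = -7/5 kN·m
Superposition: M = Σ M_i = 881/125 kN·m ≈ 7.048000 kN·m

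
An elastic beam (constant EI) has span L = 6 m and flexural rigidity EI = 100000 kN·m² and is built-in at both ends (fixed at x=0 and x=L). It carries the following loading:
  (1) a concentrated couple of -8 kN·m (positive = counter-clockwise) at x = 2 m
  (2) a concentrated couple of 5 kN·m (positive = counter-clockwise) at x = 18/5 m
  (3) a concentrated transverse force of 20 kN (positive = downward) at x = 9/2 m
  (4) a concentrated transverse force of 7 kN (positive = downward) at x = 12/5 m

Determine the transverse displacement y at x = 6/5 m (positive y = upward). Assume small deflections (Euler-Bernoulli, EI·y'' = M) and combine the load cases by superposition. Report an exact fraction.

Load 1 — applied couple M₀=-8 kN·m at a=2 m (b=L-a=4):
  y_1 = (R_Ax³/6 - M_Ax²/2)/EI  [x≤a] with R_A=-16/9, M_A=0 = ((-16/9)·(6/5)³/6 - 0·(6/5)²/2)/100000 = -2/390625 m
Load 2 — applied couple M₀=5 kN·m at a=18/5 m (b=L-a=12/5):
  y_2 = (R_Ax³/6 - M_Ax²/2)/EI  [x≤a] with R_A=6/5, M_A=8/5 = ((6/5)·(6/5)³/6 - (8/5)·(6/5)²/2)/100000 = -63/7812500 m
Load 3 — point force P=20 kN at a=9/2 m (b=L-a=3/2):
  y_3 = -Pb²x²(3aL-(3a+b)x)/(6L³EI)  [x≤a] = -20·(3/2)²·(6/5)²·(3·(9/2)·6-(3·(9/2)+(3/2))·(6/5))/(6·6³·100000) = -63/2000000 m
Load 4 — point force P=7 kN at a=12/5 m (b=L-a=18/5):
  y_4 = -Pb²x²(3aL-(3a+b)x)/(6L³EI)  [x≤a] = -7·(18/5)²·(6/5)²·(3·(12/5)·6-(3·(12/5)+(18/5))·(6/5))/(6·6³·100000) = -11907/390625000 m
Superposition: y = Σ y_i = -469787/6250000000 m ≈ -0.000075 m

y(6/5) = -469787/6250000000 m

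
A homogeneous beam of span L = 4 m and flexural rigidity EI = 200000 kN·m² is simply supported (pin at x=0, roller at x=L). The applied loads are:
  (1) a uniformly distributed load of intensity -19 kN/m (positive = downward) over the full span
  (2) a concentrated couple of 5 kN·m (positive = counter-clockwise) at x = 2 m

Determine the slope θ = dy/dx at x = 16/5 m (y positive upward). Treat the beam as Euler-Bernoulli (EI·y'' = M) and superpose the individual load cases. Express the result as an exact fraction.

θ(16/5) = -30421/150000000 rad

Load 1 — uniform load w=-19 kN/m over full span:
  θ_1 = -w(L³-6Lx²+4x³)/(24EI) = -(-19)·(4³-6·4·(16/5)²+4·(16/5)³)/(24·200000) = -627/3125000 rad
Load 2 — applied couple M₀=5 kN·m at a=2 m (b=L-a=2):
  θ_2 = (M₀x²/(2L)-M₀(x-a)+C₁)/EI  [x>a] with C₁=M₀(3b²-L²)/(6L)=-5/6 = (5·(16/5)²/(2·4)-5·((16/5)-2)+(-5/6))/200000 = -13/6000000 rad
Superposition: θ = Σ θ_i = -30421/150000000 rad ≈ -0.000203 rad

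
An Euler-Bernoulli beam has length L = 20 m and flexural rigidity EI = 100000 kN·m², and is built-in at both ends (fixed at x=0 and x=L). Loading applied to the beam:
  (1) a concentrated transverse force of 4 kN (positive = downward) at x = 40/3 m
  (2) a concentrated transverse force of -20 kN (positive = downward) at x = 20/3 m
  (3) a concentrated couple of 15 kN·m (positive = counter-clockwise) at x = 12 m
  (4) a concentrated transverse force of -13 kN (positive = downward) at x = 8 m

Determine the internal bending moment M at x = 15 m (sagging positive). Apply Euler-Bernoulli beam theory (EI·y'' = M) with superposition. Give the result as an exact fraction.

M(15) = 386/75 kN·m

Load 1 — point force P=4 kN at a=40/3 m (b=L-a=20/3):
  M_1 = Pa²(a+3b)(L-x)/L³ - Pa²b/L²  [x>a] = 4·(40/3)²·((40/3)+3·(20/3))·(20-15)/20³ - 4·(40/3)²·(20/3)/20² = 80/27 kN·m
Load 2 — point force P=-20 kN at a=20/3 m (b=L-a=40/3):
  M_2 = Pa²(a+3b)(L-x)/L³ - Pa²b/L²  [x>a] = (-20)·(20/3)²·((20/3)+3·(40/3))·(20-15)/20³ - (-20)·(20/3)²·(40/3)/20² = 100/27 kN·m
Load 3 — applied couple M₀=15 kN·m at a=12 m (b=L-a=8):
  M_3 = R_Ax - M_A - M₀  [x>a] with R_A=27/25, M_A=24/5 = (27/25)·15 - (24/5) - 15 = -18/5 kN·m
Load 4 — point force P=-13 kN at a=8 m (b=L-a=12):
  M_4 = Pa²(a+3b)(L-x)/L³ - Pa²b/L²  [x>a] = (-13)·8²·(8+3·12)·(20-15)/20³ - (-13)·8²·12/20² = 52/25 kN·m
Superposition: M = Σ M_i = 386/75 kN·m ≈ 5.146667 kN·m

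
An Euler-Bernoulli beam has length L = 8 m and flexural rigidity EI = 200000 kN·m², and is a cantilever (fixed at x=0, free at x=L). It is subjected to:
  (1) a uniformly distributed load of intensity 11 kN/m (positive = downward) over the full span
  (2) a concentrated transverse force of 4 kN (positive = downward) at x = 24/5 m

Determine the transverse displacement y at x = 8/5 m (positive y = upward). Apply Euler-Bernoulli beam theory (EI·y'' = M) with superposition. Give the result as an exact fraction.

Load 1 — uniform load w=11 kN/m over full span:
  y_1 = -wx²(x²-4Lx+6L²)/(24EI) = -11·(8/5)²·((8/5)²-4·8·(8/5)+6·8²)/(24·200000) = -11528/5859375 m
Load 2 — point force P=4 kN at a=24/5 m (b=L-a=16/5):
  y_2 = -Px²(3a-x)/(6EI)  [x≤a] = -4·(8/5)²·(3·(24/5)-(8/5))/(6·200000) = -128/1171875 m
Superposition: y = Σ y_i = -4056/1953125 m ≈ -0.002077 m

y(8/5) = -4056/1953125 m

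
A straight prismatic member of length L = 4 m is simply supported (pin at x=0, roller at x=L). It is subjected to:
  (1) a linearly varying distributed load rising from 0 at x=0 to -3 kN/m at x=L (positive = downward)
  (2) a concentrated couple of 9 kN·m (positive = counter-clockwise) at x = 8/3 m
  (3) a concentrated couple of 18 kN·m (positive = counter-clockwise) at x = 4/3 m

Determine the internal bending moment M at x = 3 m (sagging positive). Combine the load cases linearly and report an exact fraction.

Load 1 — triangular load w₀=-3 kN/m (0→w₀ over full span):
  M_1 = w₀Lx/6 - w₀x³/(6L) = (-3)·4·3/6 - (-3)·3³/(6·4) = -21/8 kN·m
Load 2 — applied couple M₀=9 kN·m at a=8/3 m (b=L-a=4/3):
  M_2 = M₀x/L - M₀  [x>a] = 9·3/4 - 9 = -9/4 kN·m
Load 3 — applied couple M₀=18 kN·m at a=4/3 m (b=L-a=8/3):
  M_3 = M₀x/L - M₀  [x>a] = 18·3/4 - 18 = -9/2 kN·m
Superposition: M = Σ M_i = -75/8 kN·m ≈ -9.375000 kN·m

M(3) = -75/8 kN·m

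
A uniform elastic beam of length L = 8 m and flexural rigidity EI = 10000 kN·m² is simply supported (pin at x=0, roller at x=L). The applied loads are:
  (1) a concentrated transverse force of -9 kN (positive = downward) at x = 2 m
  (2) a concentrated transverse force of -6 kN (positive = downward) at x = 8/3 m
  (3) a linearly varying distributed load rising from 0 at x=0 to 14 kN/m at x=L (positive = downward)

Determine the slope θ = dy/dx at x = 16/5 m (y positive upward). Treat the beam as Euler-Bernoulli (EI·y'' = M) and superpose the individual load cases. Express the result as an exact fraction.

θ(16/5) = -1483423/337500000 rad

Load 1 — point force P=-9 kN at a=2 m (b=L-a=6):
  θ_1 = -Pa(2L²-6Lx+3x²+a²)/(6LEI)  [x>a] = -(-9)·2·(2·8²-6·8·(16/5)+3·(16/5)²+2²)/(6·8·10000) = 171/500000 rad
Load 2 — point force P=-6 kN at a=8/3 m (b=L-a=16/3):
  θ_2 = -Pa(2L²-6Lx+3x²+a²)/(6LEI)  [x>a] = -(-6)·(8/3)·(2·8²-6·8·(16/5)+3·(16/5)²+(8/3)²)/(6·8·10000) = 172/421875 rad
Load 3 — triangular load w₀=14 kN/m (0→w₀ over full span):
  θ_3 = -w₀(7L⁴-30L²x²+15x⁴)/(360LEI) = -14·(7·8⁴-30·8²·(16/5)²+15·(16/5)⁴)/(360·8·10000) = -18088/3515625 rad
Superposition: θ = Σ θ_i = -1483423/337500000 rad ≈ -0.004395 rad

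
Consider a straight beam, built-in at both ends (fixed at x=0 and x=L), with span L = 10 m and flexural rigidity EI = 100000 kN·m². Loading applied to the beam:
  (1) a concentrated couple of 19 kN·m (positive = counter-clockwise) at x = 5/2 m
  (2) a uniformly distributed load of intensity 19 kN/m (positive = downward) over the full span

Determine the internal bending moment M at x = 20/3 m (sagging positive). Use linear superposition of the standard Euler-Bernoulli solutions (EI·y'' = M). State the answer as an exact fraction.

Load 1 — applied couple M₀=19 kN·m at a=5/2 m (b=L-a=15/2):
  M_1 = R_Ax - M_A - M₀  [x>a] with R_A=171/80, M_A=-57/16 = (171/80)·(20/3) - (-57/16) - 19 = -19/16 kN·m
Load 2 — uniform load w=19 kN/m over full span:
  M_2 = wLx/2 - wL²/12 - wx²/2 = 19·10·(20/3)/2 - 19·10²/12 - 19·(20/3)²/2 = 475/9 kN·m
Superposition: M = Σ M_i = 7429/144 kN·m ≈ 51.590278 kN·m

M(20/3) = 7429/144 kN·m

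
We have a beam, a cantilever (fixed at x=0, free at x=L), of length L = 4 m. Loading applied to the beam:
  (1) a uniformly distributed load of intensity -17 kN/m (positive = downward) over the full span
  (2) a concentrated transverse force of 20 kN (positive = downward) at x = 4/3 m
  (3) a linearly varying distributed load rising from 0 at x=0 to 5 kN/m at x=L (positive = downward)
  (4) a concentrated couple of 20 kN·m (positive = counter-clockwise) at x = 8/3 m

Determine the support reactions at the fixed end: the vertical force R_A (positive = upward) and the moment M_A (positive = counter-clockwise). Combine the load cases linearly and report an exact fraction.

R_A = -38 kN, M_A = -308/3 kN·m

Load 1 — uniform load w=-17 kN/m over full span:
  R_A = wL = (-17)·4 = -68 kN
  M_A = wL²/2 = (-17)·4²/2 = -136 kN·m
Load 2 — point force P=20 kN at a=4/3 m (b=L-a=8/3):
  R_A = P = 20 kN
  M_A = Pa = 20·(4/3) = 80/3 kN·m
Load 3 — triangular load w₀=5 kN/m (0→w₀ over full span):
  R_A = w₀L/2 = 5·4/2 = 10 kN
  M_A = w₀L²/3 = 5·4²/3 = 80/3 kN·m
Load 4 — applied couple M₀=20 kN·m at a=8/3 m (b=L-a=4/3):
  R_A = 0 kN
  M_A = -M₀ = -20 kN·m
Superposition: R_A = -38 kN, M_A = -308/3 kN·m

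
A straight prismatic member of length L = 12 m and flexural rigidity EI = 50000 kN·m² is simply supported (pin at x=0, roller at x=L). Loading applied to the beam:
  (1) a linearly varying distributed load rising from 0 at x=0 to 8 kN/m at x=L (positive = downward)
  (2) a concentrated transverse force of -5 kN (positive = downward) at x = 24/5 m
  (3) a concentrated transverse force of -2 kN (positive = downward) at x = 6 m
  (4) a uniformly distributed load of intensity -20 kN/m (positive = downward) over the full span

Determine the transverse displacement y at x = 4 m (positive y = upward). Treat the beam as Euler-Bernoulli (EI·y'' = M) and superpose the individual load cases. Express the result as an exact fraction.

Load 1 — triangular load w₀=8 kN/m (0→w₀ over full span):
  y_1 = -w₀x(7L⁴-10L²x²+3x⁴)/(360LEI) = -8·4·(7·12⁴-10·12²·4²+3·4⁴)/(360·12·50000) = -512/28125 m
Load 2 — point force P=-5 kN at a=24/5 m (b=L-a=36/5):
  y_2 = -Pbx(L²-b²-x²)/(6LEI)  [x≤a] = -(-5)·(36/5)·4·(12²-(36/5)²-4²)/(6·12·50000) = 238/78125 m
Load 3 — point force P=-2 kN at a=6 m (b=L-a=6):
  y_3 = -Pbx(L²-b²-x²)/(6LEI)  [x≤a] = -(-2)·6·4·(12²-6²-4²)/(6·12·50000) = 23/18750 m
Load 4 — uniform load w=-20 kN/m over full span:
  y_4 = -wx(L³-2Lx²+x³)/(24EI) = -(-20)·4·(12³-2·12·4²+4³)/(24·50000) = 176/1875 m
Superposition: y = Σ y_i = 112409/1406250 m ≈ 0.079935 m

y(4) = 112409/1406250 m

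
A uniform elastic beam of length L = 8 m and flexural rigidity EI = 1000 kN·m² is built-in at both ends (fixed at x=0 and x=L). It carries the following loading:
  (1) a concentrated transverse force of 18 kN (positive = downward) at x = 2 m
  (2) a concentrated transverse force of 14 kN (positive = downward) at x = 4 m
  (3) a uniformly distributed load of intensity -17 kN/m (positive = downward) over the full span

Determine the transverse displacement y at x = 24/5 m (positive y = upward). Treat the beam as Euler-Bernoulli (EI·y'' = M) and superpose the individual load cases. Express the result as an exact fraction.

Load 1 — point force P=18 kN at a=2 m (b=L-a=6):
  y_1 = -Pa²(L-x)²(3bL-(3b+a)(L-x))/(6L³EI)  [x>a] = -18·2²·(8-(24/5))²·(3·6·8-(3·6+2)·(8-(24/5)))/(6·8³·1000) = -12/625 m
Load 2 — point force P=14 kN at a=4 m (b=L-a=4):
  y_2 = -Pa²(L-x)²(3bL-(3b+a)(L-x))/(6L³EI)  [x>a] = -14·4²·(8-(24/5))²·(3·4·8-(3·4+4)·(8-(24/5)))/(6·8³·1000) = -1568/46875 m
Load 3 — uniform load w=-17 kN/m over full span:
  y_3 = -wx²(L-x)²/(24EI) = -(-17)·(24/5)²·(8-(24/5))²/(24·1000) = 13056/78125 m
Superposition: y = Σ y_i = 26828/234375 m ≈ 0.114466 m

y(24/5) = 26828/234375 m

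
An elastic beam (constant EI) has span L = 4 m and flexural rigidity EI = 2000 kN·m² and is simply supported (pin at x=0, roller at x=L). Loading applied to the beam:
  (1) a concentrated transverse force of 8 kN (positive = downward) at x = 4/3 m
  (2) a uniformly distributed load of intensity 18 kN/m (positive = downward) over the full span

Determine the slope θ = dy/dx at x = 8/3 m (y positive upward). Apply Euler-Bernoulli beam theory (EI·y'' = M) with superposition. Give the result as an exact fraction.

θ(8/3) = 137/10125 rad

Load 1 — point force P=8 kN at a=4/3 m (b=L-a=8/3):
  θ_1 = -Pa(2L²-6Lx+3x²+a²)/(6LEI)  [x>a] = -8·(4/3)·(2·4²-6·4·(8/3)+3·(8/3)²+(4/3)²)/(6·4·2000) = 4/2025 rad
Load 2 — uniform load w=18 kN/m over full span:
  θ_2 = -w(L³-6Lx²+4x³)/(24EI) = -18·(4³-6·4·(8/3)²+4·(8/3)³)/(24·2000) = 13/1125 rad
Superposition: θ = Σ θ_i = 137/10125 rad ≈ 0.013531 rad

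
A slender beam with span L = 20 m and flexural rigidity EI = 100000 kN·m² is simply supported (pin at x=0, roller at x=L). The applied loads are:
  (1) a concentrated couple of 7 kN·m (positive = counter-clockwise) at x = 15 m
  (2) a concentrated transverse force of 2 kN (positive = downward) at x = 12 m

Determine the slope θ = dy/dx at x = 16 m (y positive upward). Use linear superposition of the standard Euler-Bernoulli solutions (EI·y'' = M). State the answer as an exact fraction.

Load 1 — applied couple M₀=7 kN·m at a=15 m (b=L-a=5):
  θ_1 = (M₀x²/(2L)-M₀(x-a)+C₁)/EI  [x>a] with C₁=M₀(3b²-L²)/(6L)=-455/24 = (7·16²/(2·20)-7·(16-15)+(-455/24))/100000 = 2261/12000000 rad
Load 2 — point force P=2 kN at a=12 m (b=L-a=8):
  θ_2 = -Pa(2L²-6Lx+3x²+a²)/(6LEI)  [x>a] = -2·12·(2·20²-6·20·16+3·16²+12²)/(6·20·100000) = 13/31250 rad
Superposition: θ = Σ θ_i = 7253/12000000 rad ≈ 0.000604 rad

θ(16) = 7253/12000000 rad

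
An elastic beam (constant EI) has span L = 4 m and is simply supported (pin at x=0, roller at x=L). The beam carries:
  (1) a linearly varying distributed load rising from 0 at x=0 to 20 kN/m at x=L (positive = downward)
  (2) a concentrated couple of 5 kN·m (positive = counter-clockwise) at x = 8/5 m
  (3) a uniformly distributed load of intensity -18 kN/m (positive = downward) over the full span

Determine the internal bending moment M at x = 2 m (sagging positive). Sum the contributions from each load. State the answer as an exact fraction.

M(2) = -37/2 kN·m

Load 1 — triangular load w₀=20 kN/m (0→w₀ over full span):
  M_1 = w₀Lx/6 - w₀x³/(6L) = 20·4·2/6 - 20·2³/(6·4) = 20 kN·m
Load 2 — applied couple M₀=5 kN·m at a=8/5 m (b=L-a=12/5):
  M_2 = M₀x/L - M₀  [x>a] = 5·2/4 - 5 = -5/2 kN·m
Load 3 — uniform load w=-18 kN/m over full span:
  M_3 = wx(L-x)/2 = (-18)·2·(4-2)/2 = -36 kN·m
Superposition: M = Σ M_i = -37/2 kN·m ≈ -18.500000 kN·m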